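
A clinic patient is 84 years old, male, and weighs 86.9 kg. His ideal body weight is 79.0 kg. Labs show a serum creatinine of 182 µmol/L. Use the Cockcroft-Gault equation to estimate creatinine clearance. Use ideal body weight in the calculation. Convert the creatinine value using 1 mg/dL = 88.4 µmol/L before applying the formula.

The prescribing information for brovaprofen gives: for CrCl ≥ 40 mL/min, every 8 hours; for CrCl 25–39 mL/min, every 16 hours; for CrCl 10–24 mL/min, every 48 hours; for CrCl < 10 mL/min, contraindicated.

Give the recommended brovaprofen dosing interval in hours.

every 16 hours

SCr = 182 / 88.4 = 2.059 mg/dL
CrCl = (140 − 84) × 79 / (72 × 2.059) = 4424.0 / 148.25 ≈ 29.8 mL/min
CrCl ≈ 30 mL/min → bracket 25–39 mL/min → every 16 hours.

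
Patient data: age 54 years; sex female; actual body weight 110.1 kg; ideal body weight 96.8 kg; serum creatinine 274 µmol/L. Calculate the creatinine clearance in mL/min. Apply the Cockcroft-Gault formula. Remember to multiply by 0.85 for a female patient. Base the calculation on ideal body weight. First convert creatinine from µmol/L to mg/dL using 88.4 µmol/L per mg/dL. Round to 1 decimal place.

SCr = 274 / 88.4 = 3.1 mg/dL
CrCl = (140 − 54) × 96.8 / (72 × 3.1) × 0.85 = 8324.8 / 223.20 × 0.85 ≈ 31.7 mL/min

31.7 mL/min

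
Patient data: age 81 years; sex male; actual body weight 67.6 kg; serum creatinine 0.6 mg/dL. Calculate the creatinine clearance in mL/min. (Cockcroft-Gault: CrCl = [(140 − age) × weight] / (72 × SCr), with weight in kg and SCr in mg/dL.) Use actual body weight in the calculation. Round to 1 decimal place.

CrCl = (140 − 81) × 67.6 / (72 × 0.6) = 3988.4 / 43.20 ≈ 92.3 mL/min

92.3 mL/min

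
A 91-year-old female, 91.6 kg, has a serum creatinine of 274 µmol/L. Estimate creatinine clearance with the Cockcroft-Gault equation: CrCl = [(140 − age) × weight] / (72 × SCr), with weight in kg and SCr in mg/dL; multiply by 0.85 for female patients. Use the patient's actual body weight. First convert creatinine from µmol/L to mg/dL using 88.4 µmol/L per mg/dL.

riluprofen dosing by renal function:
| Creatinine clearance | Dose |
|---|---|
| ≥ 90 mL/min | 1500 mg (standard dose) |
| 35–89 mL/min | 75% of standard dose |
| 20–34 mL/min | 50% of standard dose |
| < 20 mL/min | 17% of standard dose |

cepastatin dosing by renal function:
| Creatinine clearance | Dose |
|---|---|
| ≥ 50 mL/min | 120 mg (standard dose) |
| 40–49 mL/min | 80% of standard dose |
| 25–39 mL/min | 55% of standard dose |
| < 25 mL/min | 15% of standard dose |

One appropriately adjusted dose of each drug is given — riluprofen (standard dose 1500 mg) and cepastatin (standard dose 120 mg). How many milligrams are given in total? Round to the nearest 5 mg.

275 mg

SCr = 274 / 88.4 = 3.1 mg/dL
CrCl = (140 − 91) × 91.6 / (72 × 3.1) × 0.85 = 4488.4 / 223.20 × 0.85 ≈ 17.1 mL/min
CrCl ≈ 17 mL/min.
riluprofen: < 20 mL/min → 17% of 1500 mg = 255 mg.
cepastatin: < 25 mL/min → 15% of 120 mg = 18 mg.
Total = 255 + 18 = 273 mg.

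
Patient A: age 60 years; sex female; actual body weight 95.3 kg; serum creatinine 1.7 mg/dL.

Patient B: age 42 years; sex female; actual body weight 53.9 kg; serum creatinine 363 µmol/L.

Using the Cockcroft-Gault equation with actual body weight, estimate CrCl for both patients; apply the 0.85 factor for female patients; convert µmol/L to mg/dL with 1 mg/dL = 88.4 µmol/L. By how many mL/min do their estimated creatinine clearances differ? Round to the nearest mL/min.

38 mL/min

Patient A: CrCl = (140 − 60) × 95.3 / (72 × 1.7) × 0.85 = 7624.0 / 122.40 × 0.85 ≈ 52.9 mL/min
Patient B: SCr = 363 / 88.4 = 4.106 mg/dL
Patient B: CrCl = (140 − 42) × 53.9 / (72 × 4.106) × 0.85 = 5282.2 / 295.63 × 0.85 ≈ 15.2 mL/min
|52.9 − 15.2| = 37.7 mL/min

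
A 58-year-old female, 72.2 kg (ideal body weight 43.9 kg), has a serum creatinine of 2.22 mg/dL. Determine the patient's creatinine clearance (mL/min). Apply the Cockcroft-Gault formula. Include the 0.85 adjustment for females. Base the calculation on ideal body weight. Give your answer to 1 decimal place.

19.1 mL/min

CrCl = (140 − 58) × 43.9 / (72 × 2.22) × 0.85 = 3599.8 / 159.84 × 0.85 ≈ 19.1 mL/min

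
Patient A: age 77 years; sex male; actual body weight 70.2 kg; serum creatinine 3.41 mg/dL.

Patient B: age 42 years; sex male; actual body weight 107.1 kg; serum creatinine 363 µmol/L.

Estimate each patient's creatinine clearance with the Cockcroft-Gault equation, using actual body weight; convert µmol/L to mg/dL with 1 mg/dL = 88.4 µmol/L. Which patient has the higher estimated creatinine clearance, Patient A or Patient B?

Patient A: CrCl = (140 − 77) × 70.2 / (72 × 3.41) = 4422.6 / 245.52 ≈ 18.0 mL/min
Patient B: SCr = 363 / 88.4 = 4.106 mg/dL
Patient B: CrCl = (140 − 42) × 107.1 / (72 × 4.106) = 10495.8 / 295.63 ≈ 35.5 mL/min
18.0 vs 35.5 mL/min → Patient B is higher.

Patient B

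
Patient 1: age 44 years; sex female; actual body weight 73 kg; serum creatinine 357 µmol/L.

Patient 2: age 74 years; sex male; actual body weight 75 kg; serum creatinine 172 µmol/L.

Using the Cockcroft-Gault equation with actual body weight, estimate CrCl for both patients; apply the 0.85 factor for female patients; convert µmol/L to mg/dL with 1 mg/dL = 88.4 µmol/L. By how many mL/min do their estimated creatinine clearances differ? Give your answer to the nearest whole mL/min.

Patient 1: SCr = 357 / 88.4 = 4.038 mg/dL
Patient 1: CrCl = (140 − 44) × 73 / (72 × 4.038) × 0.85 = 7008.0 / 290.74 × 0.85 ≈ 20.5 mL/min
Patient 2: SCr = 172 / 88.4 = 1.946 mg/dL
Patient 2: CrCl = (140 − 74) × 75 / (72 × 1.946) = 4950.0 / 140.11 ≈ 35.3 mL/min
|20.5 − 35.3| = 14.8 mL/min

15 mL/min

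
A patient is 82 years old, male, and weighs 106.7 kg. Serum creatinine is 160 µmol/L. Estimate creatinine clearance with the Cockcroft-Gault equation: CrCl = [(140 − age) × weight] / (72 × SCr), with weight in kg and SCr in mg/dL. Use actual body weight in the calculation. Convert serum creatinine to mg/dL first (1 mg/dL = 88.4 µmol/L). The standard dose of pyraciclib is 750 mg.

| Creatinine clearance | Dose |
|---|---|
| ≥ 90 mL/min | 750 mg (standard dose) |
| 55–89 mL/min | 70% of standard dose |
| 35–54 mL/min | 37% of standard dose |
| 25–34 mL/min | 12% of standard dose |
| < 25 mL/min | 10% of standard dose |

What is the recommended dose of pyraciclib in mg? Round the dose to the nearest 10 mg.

SCr = 160 / 88.4 = 1.81 mg/dL
CrCl = (140 − 82) × 106.7 / (72 × 1.81) = 6188.6 / 130.32 ≈ 47.5 mL/min
CrCl ≈ 47 mL/min → bracket 35–54 mL/min.
37% of 750 mg = 277.5 mg → 280 mg

280 mg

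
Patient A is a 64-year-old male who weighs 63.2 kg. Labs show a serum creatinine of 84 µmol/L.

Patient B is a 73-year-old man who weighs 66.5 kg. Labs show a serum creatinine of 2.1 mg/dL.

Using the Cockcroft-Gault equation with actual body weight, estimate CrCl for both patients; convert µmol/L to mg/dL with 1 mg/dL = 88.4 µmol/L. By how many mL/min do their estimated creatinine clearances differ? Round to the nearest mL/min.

Patient A: SCr = 84 / 88.4 = 0.95 mg/dL
Patient A: CrCl = (140 − 64) × 63.2 / (72 × 0.95) = 4803.2 / 68.40 ≈ 70.2 mL/min
Patient B: CrCl = (140 − 73) × 66.5 / (72 × 2.1) = 4455.5 / 151.20 ≈ 29.5 mL/min
|70.2 − 29.5| = 40.7 mL/min

41 mL/min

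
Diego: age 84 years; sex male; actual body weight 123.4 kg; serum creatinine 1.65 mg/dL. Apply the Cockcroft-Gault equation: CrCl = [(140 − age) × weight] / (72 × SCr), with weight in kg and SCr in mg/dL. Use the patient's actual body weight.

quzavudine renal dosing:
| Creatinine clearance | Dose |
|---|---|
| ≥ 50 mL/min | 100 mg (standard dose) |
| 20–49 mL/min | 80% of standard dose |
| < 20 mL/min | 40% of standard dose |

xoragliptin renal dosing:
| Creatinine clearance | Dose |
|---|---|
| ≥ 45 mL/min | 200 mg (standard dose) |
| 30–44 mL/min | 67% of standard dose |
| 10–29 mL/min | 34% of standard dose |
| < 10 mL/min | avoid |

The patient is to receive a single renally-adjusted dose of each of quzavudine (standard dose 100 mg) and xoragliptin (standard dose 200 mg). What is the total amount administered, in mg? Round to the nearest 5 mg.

CrCl = (140 − 84) × 123.4 / (72 × 1.65) = 6910.4 / 118.80 ≈ 58.2 mL/min
CrCl ≈ 58 mL/min.
quzavudine: ≥ 50 mL/min → 100% of 100 mg = 100 mg.
xoragliptin: ≥ 45 mL/min → 100% of 200 mg = 200 mg.
Total = 100 + 200 = 300 mg.

300 mg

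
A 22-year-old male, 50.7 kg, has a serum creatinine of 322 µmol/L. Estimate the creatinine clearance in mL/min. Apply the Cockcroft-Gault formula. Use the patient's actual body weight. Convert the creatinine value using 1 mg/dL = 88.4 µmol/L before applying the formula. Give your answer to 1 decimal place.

SCr = 322 / 88.4 = 3.643 mg/dL
CrCl = (140 − 22) × 50.7 / (72 × 3.643) = 5982.6 / 262.30 ≈ 22.8 mL/min

22.8 mL/min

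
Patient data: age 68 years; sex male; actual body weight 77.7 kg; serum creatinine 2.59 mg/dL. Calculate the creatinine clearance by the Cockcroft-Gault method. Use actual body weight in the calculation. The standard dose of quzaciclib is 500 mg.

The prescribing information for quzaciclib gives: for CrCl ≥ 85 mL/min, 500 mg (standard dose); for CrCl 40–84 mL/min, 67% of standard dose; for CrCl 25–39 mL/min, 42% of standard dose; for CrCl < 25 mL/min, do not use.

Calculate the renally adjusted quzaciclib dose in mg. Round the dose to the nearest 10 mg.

CrCl = (140 − 68) × 77.7 / (72 × 2.59) = 5594.4 / 186.48 ≈ 30.0 mL/min
CrCl ≈ 30 mL/min → bracket 25–39 mL/min.
42% of 500 mg = 210 mg

210 mg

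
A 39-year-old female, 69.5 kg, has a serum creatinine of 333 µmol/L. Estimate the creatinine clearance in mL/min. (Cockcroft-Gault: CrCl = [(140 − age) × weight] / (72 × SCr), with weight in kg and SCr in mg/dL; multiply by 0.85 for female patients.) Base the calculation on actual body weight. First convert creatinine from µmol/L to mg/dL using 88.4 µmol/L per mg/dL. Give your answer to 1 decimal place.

22.0 mL/min

SCr = 333 / 88.4 = 3.767 mg/dL
CrCl = (140 − 39) × 69.5 / (72 × 3.767) × 0.85 = 7019.5 / 271.22 × 0.85 ≈ 22.0 mL/min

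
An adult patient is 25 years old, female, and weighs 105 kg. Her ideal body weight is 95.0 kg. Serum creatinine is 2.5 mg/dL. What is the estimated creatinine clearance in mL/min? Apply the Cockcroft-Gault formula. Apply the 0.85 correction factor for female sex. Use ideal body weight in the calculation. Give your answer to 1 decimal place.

CrCl = (140 − 25) × 95 / (72 × 2.5) × 0.85 = 10925.0 / 180.00 × 0.85 ≈ 51.6 mL/min

51.6 mL/min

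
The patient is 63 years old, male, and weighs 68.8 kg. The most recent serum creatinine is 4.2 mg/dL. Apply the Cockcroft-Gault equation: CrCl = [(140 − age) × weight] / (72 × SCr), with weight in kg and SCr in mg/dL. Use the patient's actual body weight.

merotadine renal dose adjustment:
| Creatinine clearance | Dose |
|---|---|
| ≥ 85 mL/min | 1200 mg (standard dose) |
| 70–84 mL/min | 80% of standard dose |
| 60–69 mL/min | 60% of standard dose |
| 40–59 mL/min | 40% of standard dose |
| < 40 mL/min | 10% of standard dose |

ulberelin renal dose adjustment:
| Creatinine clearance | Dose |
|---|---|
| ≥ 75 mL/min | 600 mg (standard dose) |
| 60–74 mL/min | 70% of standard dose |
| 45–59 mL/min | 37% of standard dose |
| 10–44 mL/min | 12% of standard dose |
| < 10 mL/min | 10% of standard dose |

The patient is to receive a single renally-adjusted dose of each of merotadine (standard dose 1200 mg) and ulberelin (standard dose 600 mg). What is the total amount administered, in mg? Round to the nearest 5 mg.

CrCl = (140 − 63) × 68.8 / (72 × 4.2) = 5297.6 / 302.40 ≈ 17.5 mL/min
CrCl ≈ 18 mL/min.
merotadine: < 40 mL/min → 10% of 1200 mg = 120 mg.
ulberelin: 10–44 mL/min → 12% of 600 mg = 72 mg.
Total = 120 + 72 = 192 mg.

190 mg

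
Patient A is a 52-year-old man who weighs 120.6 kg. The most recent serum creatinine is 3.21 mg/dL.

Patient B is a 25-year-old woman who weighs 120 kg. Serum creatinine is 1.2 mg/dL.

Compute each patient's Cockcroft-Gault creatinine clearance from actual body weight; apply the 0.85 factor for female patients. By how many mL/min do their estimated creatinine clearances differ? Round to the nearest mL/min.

90 mL/min

Patient A: CrCl = (140 − 52) × 120.6 / (72 × 3.21) = 10612.8 / 231.12 ≈ 45.9 mL/min
Patient B: CrCl = (140 − 25) × 120 / (72 × 1.2) × 0.85 = 13800.0 / 86.40 × 0.85 ≈ 135.8 mL/min
|45.9 − 135.8| = 89.9 mL/min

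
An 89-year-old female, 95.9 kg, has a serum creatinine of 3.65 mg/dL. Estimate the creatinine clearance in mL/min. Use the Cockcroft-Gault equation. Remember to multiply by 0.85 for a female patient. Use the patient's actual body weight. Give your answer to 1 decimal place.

CrCl = (140 − 89) × 95.9 / (72 × 3.65) × 0.85 = 4890.9 / 262.80 × 0.85 ≈ 15.8 mL/min

15.8 mL/min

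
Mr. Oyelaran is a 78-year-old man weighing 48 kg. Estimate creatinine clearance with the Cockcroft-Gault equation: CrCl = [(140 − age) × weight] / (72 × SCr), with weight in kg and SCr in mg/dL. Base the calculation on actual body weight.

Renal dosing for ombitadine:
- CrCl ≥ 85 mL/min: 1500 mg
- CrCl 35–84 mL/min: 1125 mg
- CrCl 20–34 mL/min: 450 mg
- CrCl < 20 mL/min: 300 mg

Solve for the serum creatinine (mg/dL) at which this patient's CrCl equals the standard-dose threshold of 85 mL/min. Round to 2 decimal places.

Standard dose requires CrCl ≥ 85 mL/min.
Set (140 − 78) × 48 / (72 × SCr) = 85
SCr = (140 − 78) × 48 / (72 × 85) = 0.486 mg/dL

0.49 mg/dL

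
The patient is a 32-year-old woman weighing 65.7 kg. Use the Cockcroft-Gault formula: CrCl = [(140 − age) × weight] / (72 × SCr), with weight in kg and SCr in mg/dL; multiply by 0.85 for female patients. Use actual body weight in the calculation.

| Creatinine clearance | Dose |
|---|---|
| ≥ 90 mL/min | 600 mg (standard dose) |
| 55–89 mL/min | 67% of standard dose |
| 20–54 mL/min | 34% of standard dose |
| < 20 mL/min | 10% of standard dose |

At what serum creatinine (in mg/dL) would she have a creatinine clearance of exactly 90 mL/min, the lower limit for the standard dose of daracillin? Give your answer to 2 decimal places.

Standard dose requires CrCl ≥ 90 mL/min.
Set (140 − 32) × 65.7 × 0.85 / (72 × SCr) = 90
SCr = (140 − 32) × 65.7 × 0.85 / (72 × 90) = 0.931 mg/dL

0.93 mg/dL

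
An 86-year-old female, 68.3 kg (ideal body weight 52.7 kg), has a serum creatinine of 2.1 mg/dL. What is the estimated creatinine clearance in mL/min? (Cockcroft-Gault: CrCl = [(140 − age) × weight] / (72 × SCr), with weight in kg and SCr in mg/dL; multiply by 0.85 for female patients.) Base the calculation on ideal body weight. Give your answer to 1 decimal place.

CrCl = (140 − 86) × 52.7 / (72 × 2.1) × 0.85 = 2845.8 / 151.20 × 0.85 ≈ 16.0 mL/min

16.0 mL/min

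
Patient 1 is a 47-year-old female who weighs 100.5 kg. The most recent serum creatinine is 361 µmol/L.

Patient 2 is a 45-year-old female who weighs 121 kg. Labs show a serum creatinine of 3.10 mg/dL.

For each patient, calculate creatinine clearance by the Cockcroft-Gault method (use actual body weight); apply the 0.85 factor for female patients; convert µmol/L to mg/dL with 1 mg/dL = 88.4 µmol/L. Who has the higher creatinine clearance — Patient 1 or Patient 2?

Patient 1: SCr = 361 / 88.4 = 4.084 mg/dL
Patient 1: CrCl = (140 − 47) × 100.5 / (72 × 4.084) × 0.85 = 9346.5 / 294.05 × 0.85 ≈ 27.0 mL/min
Patient 2: CrCl = (140 − 45) × 121 / (72 × 3.1) × 0.85 = 11495.0 / 223.20 × 0.85 ≈ 43.8 mL/min
27.0 vs 43.8 mL/min → Patient 2 is higher.

Patient 2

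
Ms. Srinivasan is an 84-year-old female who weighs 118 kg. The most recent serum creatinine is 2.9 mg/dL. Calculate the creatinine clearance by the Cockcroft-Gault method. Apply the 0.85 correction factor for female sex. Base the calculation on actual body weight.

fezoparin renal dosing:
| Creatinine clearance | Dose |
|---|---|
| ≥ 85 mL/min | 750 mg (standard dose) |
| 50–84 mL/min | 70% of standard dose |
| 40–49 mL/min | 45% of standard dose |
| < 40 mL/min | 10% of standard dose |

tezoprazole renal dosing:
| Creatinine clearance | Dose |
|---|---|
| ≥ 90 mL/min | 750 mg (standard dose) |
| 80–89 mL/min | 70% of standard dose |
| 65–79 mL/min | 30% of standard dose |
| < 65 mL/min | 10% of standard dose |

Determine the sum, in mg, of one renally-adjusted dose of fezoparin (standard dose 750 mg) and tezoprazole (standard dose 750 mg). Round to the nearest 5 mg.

CrCl = (140 − 84) × 118 / (72 × 2.9) × 0.85 = 6608.0 / 208.80 × 0.85 ≈ 26.9 mL/min
CrCl ≈ 27 mL/min.
fezoparin: < 40 mL/min → 10% of 750 mg = 75 mg.
tezoprazole: < 65 mL/min → 10% of 750 mg = 75 mg.
Total = 75 + 75 = 150 mg.

150 mg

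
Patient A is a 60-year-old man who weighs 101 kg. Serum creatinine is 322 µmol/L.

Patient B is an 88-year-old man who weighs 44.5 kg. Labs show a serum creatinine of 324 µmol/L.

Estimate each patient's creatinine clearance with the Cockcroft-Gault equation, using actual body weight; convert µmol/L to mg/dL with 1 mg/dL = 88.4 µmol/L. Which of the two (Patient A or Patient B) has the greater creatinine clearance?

Patient A

Patient A: SCr = 322 / 88.4 = 3.643 mg/dL
Patient A: CrCl = (140 − 60) × 101 / (72 × 3.643) = 8080.0 / 262.30 ≈ 30.8 mL/min
Patient B: SCr = 324 / 88.4 = 3.665 mg/dL
Patient B: CrCl = (140 − 88) × 44.5 / (72 × 3.665) = 2314.0 / 263.88 ≈ 8.8 mL/min
30.8 vs 8.8 mL/min → Patient A is higher.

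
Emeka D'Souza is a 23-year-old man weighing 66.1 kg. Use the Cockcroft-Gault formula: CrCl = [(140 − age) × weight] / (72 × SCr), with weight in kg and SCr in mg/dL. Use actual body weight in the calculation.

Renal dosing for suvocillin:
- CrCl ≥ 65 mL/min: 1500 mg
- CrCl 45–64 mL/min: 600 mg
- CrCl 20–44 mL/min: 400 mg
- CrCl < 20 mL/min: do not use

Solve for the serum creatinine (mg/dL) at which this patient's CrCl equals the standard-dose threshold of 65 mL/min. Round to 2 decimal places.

1.65 mg/dL

Standard dose requires CrCl ≥ 65 mL/min.
Set (140 − 23) × 66.1 / (72 × SCr) = 65
SCr = (140 − 23) × 66.1 / (72 × 65) = 1.652 mg/dL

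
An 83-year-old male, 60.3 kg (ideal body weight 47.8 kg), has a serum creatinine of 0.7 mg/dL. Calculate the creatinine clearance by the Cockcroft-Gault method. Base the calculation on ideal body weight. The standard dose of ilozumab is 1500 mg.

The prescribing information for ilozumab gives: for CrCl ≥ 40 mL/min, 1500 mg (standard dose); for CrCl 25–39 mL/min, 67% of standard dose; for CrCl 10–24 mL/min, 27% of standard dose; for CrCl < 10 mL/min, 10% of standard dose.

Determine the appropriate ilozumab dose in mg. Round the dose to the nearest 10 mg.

CrCl = (140 − 83) × 47.8 / (72 × 0.7) = 2724.6 / 50.40 ≈ 54.1 mL/min
CrCl ≈ 54 mL/min → bracket ≥ 40 mL/min.
100% of 1500 mg = 1500 mg

1500 mg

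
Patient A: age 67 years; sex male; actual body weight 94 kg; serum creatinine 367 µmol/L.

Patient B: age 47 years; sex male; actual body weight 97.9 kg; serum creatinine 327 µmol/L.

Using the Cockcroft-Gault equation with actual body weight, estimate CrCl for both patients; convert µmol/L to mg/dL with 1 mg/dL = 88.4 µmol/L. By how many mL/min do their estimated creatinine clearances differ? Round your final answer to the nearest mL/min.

Patient A: SCr = 367 / 88.4 = 4.152 mg/dL
Patient A: CrCl = (140 − 67) × 94 / (72 × 4.152) = 6862.0 / 298.94 ≈ 23.0 mL/min
Patient B: SCr = 327 / 88.4 = 3.699 mg/dL
Patient B: CrCl = (140 − 47) × 97.9 / (72 × 3.699) = 9104.7 / 266.33 ≈ 34.2 mL/min
|23.0 − 34.2| = 11.2 mL/min

11 mL/min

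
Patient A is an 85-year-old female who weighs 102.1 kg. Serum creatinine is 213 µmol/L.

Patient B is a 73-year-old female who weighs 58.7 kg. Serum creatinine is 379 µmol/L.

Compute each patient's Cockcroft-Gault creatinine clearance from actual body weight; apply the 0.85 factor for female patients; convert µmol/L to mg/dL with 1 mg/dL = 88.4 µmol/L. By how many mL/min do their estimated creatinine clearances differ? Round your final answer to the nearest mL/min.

17 mL/min

Patient A: SCr = 213 / 88.4 = 2.41 mg/dL
Patient A: CrCl = (140 − 85) × 102.1 / (72 × 2.41) × 0.85 = 5615.5 / 173.52 × 0.85 ≈ 27.5 mL/min
Patient B: SCr = 379 / 88.4 = 4.287 mg/dL
Patient B: CrCl = (140 − 73) × 58.7 / (72 × 4.287) × 0.85 = 3932.9 / 308.66 × 0.85 ≈ 10.8 mL/min
|27.5 − 10.8| = 16.7 mL/min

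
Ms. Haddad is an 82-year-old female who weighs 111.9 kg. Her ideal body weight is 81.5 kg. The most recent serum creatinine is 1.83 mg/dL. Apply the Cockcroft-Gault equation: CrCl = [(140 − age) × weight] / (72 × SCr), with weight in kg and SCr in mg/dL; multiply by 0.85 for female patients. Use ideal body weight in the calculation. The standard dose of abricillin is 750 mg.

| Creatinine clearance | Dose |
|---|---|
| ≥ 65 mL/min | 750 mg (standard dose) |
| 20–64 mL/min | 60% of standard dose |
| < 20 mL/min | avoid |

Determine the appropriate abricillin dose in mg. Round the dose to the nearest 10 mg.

CrCl = (140 − 82) × 81.5 / (72 × 1.83) × 0.85 = 4727.0 / 131.76 × 0.85 ≈ 30.5 mL/min
CrCl ≈ 30 mL/min → bracket 20–64 mL/min.
60% of 750 mg = 450 mg

450 mg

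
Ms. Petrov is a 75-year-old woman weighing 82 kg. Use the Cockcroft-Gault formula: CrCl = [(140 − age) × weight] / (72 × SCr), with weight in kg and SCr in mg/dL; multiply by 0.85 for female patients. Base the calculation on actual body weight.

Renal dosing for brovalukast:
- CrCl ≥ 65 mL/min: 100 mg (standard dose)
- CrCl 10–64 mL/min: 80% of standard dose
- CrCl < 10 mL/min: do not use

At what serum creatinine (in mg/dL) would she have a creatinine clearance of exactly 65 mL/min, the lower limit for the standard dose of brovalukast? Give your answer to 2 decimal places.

0.97 mg/dL

Standard dose requires CrCl ≥ 65 mL/min.
Set (140 − 75) × 82 × 0.85 / (72 × SCr) = 65
SCr = (140 − 75) × 82 × 0.85 / (72 × 65) = 0.968 mg/dL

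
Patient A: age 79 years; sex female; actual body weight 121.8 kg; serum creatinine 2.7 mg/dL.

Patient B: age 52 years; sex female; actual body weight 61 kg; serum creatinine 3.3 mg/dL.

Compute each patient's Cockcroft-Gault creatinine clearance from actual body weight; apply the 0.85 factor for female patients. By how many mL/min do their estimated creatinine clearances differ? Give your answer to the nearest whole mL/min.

Patient A: CrCl = (140 − 79) × 121.8 / (72 × 2.7) × 0.85 = 7429.8 / 194.40 × 0.85 ≈ 32.5 mL/min
Patient B: CrCl = (140 − 52) × 61 / (72 × 3.3) × 0.85 = 5368.0 / 237.60 × 0.85 ≈ 19.2 mL/min
|32.5 − 19.2| = 13.3 mL/min

13 mL/min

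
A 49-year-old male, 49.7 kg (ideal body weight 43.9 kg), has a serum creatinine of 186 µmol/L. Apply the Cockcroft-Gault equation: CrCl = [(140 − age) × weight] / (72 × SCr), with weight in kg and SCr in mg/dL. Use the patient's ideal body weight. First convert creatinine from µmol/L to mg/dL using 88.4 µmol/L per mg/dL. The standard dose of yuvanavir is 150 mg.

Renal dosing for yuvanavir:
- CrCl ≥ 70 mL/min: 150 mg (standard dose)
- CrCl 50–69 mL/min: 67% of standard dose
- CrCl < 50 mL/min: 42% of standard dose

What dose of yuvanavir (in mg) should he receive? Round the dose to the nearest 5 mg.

SCr = 186 / 88.4 = 2.104 mg/dL
CrCl = (140 − 49) × 43.9 / (72 × 2.104) = 3994.9 / 151.49 ≈ 26.4 mL/min
CrCl ≈ 26 mL/min → bracket < 50 mL/min.
42% of 150 mg = 63 mg → 65 mg

65 mg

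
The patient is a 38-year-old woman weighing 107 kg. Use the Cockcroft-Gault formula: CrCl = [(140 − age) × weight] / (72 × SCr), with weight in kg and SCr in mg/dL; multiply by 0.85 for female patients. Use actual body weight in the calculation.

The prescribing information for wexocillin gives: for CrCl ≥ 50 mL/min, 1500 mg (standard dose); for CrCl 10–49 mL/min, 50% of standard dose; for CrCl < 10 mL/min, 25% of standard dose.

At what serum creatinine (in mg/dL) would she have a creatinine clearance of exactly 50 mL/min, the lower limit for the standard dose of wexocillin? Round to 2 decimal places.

2.58 mg/dL

Standard dose requires CrCl ≥ 50 mL/min.
Set (140 − 38) × 107 × 0.85 / (72 × SCr) = 50
SCr = (140 − 38) × 107 × 0.85 / (72 × 50) = 2.577 mg/dL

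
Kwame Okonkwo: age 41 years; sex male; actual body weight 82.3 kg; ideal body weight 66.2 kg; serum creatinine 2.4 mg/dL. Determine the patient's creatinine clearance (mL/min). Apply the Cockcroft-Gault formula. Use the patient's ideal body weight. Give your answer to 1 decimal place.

37.9 mL/min

CrCl = (140 − 41) × 66.2 / (72 × 2.4) = 6553.8 / 172.80 ≈ 37.9 mL/min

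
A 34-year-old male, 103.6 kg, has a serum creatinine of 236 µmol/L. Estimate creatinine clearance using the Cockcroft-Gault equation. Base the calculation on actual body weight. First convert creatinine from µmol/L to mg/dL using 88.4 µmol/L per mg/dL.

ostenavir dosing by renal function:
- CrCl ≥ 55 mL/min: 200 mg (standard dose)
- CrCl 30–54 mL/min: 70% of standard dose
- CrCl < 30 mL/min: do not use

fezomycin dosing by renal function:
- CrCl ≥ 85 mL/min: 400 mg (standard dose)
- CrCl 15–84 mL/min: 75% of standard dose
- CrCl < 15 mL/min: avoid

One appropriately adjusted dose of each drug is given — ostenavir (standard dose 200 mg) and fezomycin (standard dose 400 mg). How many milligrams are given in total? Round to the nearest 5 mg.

SCr = 236 / 88.4 = 2.67 mg/dL
CrCl = (140 − 34) × 103.6 / (72 × 2.67) = 10981.6 / 192.24 ≈ 57.1 mL/min
CrCl ≈ 57 mL/min.
ostenavir: ≥ 55 mL/min → 100% of 200 mg = 200 mg.
fezomycin: 15–84 mL/min → 75% of 400 mg = 300 mg.
Total = 200 + 300 = 500 mg.

500 mg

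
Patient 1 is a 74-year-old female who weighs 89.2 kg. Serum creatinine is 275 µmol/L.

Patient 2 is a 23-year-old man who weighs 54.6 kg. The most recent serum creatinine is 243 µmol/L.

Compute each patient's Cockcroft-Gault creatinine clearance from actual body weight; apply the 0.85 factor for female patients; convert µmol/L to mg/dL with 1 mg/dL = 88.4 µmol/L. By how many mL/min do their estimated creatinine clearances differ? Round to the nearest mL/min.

10 mL/min

Patient 1: SCr = 275 / 88.4 = 3.111 mg/dL
Patient 1: CrCl = (140 − 74) × 89.2 / (72 × 3.111) × 0.85 = 5887.2 / 223.99 × 0.85 ≈ 22.3 mL/min
Patient 2: SCr = 243 / 88.4 = 2.749 mg/dL
Patient 2: CrCl = (140 − 23) × 54.6 / (72 × 2.749) = 6388.2 / 197.93 ≈ 32.3 mL/min
|22.3 − 32.3| = 10.0 mL/min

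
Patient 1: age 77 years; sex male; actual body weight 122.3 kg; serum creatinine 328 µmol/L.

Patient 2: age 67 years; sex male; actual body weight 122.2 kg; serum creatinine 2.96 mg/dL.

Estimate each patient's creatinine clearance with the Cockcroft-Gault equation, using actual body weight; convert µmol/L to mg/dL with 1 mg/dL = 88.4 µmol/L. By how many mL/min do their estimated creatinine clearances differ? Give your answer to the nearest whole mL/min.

13 mL/min

Patient 1: SCr = 328 / 88.4 = 3.71 mg/dL
Patient 1: CrCl = (140 − 77) × 122.3 / (72 × 3.71) = 7704.9 / 267.12 ≈ 28.8 mL/min
Patient 2: CrCl = (140 − 67) × 122.2 / (72 × 2.96) = 8920.6 / 213.12 ≈ 41.9 mL/min
|28.8 − 41.9| = 13.1 mL/min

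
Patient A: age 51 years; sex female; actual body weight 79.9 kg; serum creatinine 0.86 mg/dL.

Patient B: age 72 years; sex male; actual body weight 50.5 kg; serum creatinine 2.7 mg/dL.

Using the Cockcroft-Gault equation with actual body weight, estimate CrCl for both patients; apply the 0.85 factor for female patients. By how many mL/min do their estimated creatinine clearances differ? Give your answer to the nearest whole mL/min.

Patient A: CrCl = (140 − 51) × 79.9 / (72 × 0.86) × 0.85 = 7111.1 / 61.92 × 0.85 ≈ 97.6 mL/min
Patient B: CrCl = (140 − 72) × 50.5 / (72 × 2.7) = 3434.0 / 194.40 ≈ 17.7 mL/min
|97.6 − 17.7| = 79.9 mL/min

80 mL/min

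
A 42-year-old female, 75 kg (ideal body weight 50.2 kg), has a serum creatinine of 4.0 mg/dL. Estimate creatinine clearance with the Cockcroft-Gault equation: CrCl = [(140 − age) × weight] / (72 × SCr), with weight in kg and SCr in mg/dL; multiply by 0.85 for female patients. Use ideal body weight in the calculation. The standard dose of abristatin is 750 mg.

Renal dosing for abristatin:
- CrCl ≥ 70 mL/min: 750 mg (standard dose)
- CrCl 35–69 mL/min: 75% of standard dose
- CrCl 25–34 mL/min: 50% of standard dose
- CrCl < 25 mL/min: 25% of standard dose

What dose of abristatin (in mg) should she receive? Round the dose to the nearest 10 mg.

190 mg

CrCl = (140 − 42) × 50.2 / (72 × 4) × 0.85 = 4919.6 / 288.00 × 0.85 ≈ 14.5 mL/min
CrCl ≈ 15 mL/min → bracket < 25 mL/min.
25% of 750 mg = 187.5 mg → 190 mg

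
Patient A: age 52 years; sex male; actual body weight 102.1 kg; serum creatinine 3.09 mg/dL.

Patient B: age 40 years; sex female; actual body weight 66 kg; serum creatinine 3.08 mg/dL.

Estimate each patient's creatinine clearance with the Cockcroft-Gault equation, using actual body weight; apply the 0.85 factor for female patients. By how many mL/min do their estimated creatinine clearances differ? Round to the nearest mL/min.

Patient A: CrCl = (140 − 52) × 102.1 / (72 × 3.09) = 8984.8 / 222.48 ≈ 40.4 mL/min
Patient B: CrCl = (140 − 40) × 66 / (72 × 3.08) × 0.85 = 6600.0 / 221.76 × 0.85 ≈ 25.3 mL/min
|40.4 − 25.3| = 15.1 mL/min

15 mL/min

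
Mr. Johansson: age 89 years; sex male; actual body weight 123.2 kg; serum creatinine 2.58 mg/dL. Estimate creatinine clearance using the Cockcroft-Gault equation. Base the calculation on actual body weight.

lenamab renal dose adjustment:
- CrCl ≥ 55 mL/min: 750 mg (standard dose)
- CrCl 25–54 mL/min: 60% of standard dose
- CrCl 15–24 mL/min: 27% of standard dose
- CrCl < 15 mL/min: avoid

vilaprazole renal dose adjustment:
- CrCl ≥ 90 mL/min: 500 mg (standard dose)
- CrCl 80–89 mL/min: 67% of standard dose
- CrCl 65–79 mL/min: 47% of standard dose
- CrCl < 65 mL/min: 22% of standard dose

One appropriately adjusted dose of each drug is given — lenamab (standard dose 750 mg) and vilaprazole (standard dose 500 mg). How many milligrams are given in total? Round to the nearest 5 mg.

560 mg

CrCl = (140 − 89) × 123.2 / (72 × 2.58) = 6283.2 / 185.76 ≈ 33.8 mL/min
CrCl ≈ 34 mL/min.
lenamab: 25–54 mL/min → 60% of 750 mg = 450 mg.
vilaprazole: < 65 mL/min → 22% of 500 mg = 110 mg.
Total = 450 + 110 = 560 mg.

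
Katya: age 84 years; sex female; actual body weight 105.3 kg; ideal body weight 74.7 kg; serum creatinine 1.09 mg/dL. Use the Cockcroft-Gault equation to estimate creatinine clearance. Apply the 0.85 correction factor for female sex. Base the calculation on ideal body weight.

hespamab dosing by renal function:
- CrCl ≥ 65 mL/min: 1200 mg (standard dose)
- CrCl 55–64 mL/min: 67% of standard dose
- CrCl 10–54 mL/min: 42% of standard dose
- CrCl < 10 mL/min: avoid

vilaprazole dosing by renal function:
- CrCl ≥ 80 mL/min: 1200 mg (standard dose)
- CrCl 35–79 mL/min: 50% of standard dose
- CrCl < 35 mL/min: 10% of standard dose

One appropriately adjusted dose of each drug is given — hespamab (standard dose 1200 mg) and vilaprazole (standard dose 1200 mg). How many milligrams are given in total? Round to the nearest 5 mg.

1105 mg

CrCl = (140 − 84) × 74.7 / (72 × 1.09) × 0.85 = 4183.2 / 78.48 × 0.85 ≈ 45.3 mL/min
CrCl ≈ 45 mL/min.
hespamab: 10–54 mL/min → 42% of 1200 mg = 504 mg.
vilaprazole: 35–79 mL/min → 50% of 1200 mg = 600 mg.
Total = 504 + 600 = 1104 mg.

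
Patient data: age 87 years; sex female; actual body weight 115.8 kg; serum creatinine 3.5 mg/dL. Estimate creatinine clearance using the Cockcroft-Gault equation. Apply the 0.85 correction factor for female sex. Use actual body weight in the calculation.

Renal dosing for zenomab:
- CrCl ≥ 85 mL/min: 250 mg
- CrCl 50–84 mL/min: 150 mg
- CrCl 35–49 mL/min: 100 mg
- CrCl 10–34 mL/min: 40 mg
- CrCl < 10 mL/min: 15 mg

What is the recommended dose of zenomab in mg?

40 mg

CrCl = (140 − 87) × 115.8 / (72 × 3.5) × 0.85 = 6137.4 / 252.00 × 0.85 ≈ 20.7 mL/min
CrCl ≈ 21 mL/min → bracket 10–34 mL/min.
Dose for this bracket: 40 mg.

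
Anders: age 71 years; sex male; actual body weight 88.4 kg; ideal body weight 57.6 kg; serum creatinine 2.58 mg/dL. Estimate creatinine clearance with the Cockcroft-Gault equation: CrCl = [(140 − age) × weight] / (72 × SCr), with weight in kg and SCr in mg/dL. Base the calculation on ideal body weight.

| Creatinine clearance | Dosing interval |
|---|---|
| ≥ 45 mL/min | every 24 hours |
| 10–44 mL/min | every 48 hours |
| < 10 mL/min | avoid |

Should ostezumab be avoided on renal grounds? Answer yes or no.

CrCl = (140 − 71) × 57.6 / (72 × 2.58) = 3974.4 / 185.76 ≈ 21.4 mL/min
CrCl ≈ 21 mL/min, which is ≥ 10 mL/min.

no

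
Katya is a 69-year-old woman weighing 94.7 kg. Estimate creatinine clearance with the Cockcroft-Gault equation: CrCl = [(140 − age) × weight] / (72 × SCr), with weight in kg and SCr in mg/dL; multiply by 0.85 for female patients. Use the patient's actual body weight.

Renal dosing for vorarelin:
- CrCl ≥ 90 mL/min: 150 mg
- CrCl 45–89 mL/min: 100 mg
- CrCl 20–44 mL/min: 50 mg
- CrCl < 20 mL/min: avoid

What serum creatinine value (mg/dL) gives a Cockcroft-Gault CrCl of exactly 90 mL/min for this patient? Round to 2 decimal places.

0.88 mg/dL

Standard dose requires CrCl ≥ 90 mL/min.
Set (140 − 69) × 94.7 × 0.85 / (72 × SCr) = 90
SCr = (140 − 69) × 94.7 × 0.85 / (72 × 90) = 0.882 mg/dL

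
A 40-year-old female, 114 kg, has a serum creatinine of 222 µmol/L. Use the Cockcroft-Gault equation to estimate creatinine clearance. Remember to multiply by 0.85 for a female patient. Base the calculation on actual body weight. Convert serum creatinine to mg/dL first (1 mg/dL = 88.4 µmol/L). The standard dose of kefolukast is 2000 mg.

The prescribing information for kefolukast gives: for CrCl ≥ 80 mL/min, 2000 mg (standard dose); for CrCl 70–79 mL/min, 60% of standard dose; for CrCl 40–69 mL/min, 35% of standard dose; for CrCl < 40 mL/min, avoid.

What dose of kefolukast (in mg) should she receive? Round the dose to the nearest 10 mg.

SCr = 222 / 88.4 = 2.511 mg/dL
CrCl = (140 − 40) × 114 / (72 × 2.511) × 0.85 = 11400.0 / 180.79 × 0.85 ≈ 53.6 mL/min
CrCl ≈ 54 mL/min → bracket 40–69 mL/min.
35% of 2000 mg = 700 mg

700 mg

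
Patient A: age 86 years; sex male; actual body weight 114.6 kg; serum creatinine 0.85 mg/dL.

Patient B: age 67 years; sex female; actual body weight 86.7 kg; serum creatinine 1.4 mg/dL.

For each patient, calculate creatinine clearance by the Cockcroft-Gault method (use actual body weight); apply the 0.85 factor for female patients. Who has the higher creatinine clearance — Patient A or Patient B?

Patient A

Patient A: CrCl = (140 − 86) × 114.6 / (72 × 0.85) = 6188.4 / 61.20 ≈ 101.1 mL/min
Patient B: CrCl = (140 − 67) × 86.7 / (72 × 1.4) × 0.85 = 6329.1 / 100.80 × 0.85 ≈ 53.4 mL/min
101.1 vs 53.4 mL/min → Patient A is higher.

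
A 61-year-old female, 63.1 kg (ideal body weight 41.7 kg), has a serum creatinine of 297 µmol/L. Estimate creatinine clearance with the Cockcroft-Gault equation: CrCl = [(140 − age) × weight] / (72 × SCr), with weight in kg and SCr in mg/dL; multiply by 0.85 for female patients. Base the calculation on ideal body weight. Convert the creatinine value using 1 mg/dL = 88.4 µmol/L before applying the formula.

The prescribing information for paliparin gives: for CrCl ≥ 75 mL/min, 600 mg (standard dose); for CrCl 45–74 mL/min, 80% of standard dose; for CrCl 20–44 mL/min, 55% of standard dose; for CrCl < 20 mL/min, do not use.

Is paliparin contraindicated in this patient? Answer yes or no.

yes

SCr = 297 / 88.4 = 3.36 mg/dL
CrCl = (140 − 61) × 41.7 / (72 × 3.36) × 0.85 = 3294.3 / 241.92 × 0.85 ≈ 11.6 mL/min
CrCl ≈ 12 mL/min, which is < 20 mL/min.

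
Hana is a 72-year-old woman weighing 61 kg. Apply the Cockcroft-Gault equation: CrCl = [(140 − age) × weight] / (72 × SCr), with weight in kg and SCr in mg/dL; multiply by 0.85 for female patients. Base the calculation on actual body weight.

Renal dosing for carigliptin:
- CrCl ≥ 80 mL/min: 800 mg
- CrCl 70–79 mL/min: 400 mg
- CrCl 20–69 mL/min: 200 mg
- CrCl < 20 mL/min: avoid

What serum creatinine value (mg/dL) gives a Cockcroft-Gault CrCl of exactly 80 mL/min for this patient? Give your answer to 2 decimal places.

0.61 mg/dL

Standard dose requires CrCl ≥ 80 mL/min.
Set (140 − 72) × 61 × 0.85 / (72 × SCr) = 80
SCr = (140 − 72) × 61 × 0.85 / (72 × 80) = 0.612 mg/dL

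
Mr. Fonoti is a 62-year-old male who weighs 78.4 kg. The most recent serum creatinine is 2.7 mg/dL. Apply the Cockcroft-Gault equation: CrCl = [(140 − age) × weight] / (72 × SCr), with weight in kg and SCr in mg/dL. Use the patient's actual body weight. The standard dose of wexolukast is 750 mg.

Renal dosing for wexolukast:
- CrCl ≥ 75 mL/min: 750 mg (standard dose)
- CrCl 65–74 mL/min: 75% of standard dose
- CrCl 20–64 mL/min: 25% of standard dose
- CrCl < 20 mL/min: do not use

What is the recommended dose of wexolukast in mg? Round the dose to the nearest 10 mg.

CrCl = (140 − 62) × 78.4 / (72 × 2.7) = 6115.2 / 194.40 ≈ 31.5 mL/min
CrCl ≈ 31 mL/min → bracket 20–64 mL/min.
25% of 750 mg = 187.5 mg → 190 mg

190 mg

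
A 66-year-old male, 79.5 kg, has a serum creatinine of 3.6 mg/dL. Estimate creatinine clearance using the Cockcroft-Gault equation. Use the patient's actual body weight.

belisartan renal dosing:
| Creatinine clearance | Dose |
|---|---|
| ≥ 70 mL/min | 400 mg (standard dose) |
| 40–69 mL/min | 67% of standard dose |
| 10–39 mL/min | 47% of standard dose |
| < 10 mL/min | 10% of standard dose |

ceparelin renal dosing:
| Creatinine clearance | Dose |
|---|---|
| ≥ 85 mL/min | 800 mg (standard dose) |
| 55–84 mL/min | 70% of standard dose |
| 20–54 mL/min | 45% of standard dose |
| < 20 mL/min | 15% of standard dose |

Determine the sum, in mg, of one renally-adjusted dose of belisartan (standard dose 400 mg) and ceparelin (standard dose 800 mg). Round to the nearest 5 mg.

CrCl = (140 − 66) × 79.5 / (72 × 3.6) = 5883.0 / 259.20 ≈ 22.7 mL/min
CrCl ≈ 23 mL/min.
belisartan: 10–39 mL/min → 47% of 400 mg = 188 mg.
ceparelin: 20–54 mL/min → 45% of 800 mg = 360 mg.
Total = 188 + 360 = 548 mg.

550 mg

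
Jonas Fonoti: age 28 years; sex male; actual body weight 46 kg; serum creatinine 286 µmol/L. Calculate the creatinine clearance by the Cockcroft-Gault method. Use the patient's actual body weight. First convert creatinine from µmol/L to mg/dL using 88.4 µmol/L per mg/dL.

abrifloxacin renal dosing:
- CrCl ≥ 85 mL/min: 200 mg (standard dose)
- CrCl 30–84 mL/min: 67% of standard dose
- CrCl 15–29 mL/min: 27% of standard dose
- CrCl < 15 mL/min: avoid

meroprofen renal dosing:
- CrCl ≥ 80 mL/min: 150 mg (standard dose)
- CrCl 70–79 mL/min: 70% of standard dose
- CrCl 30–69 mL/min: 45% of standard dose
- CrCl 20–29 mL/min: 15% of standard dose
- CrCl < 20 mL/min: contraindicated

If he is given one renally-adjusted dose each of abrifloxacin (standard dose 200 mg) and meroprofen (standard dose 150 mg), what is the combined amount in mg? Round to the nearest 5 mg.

75 mg

SCr = 286 / 88.4 = 3.235 mg/dL
CrCl = (140 − 28) × 46 / (72 × 3.235) = 5152.0 / 232.92 ≈ 22.1 mL/min
CrCl ≈ 22 mL/min.
abrifloxacin: 15–29 mL/min → 27% of 200 mg = 54 mg.
meroprofen: 20–29 mL/min → 15% of 150 mg = 22.5 mg.
Total = 54 + 22.5 = 76.5 mg.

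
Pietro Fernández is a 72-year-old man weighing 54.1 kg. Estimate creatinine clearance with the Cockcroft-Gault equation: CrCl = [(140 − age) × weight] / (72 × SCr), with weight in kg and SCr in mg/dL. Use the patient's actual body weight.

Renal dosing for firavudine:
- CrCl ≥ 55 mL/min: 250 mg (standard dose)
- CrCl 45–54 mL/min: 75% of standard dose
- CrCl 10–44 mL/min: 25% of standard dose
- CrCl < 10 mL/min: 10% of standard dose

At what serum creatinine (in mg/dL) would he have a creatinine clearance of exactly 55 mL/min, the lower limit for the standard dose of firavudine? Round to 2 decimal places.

0.93 mg/dL

Standard dose requires CrCl ≥ 55 mL/min.
Set (140 − 72) × 54.1 / (72 × SCr) = 55
SCr = (140 − 72) × 54.1 / (72 × 55) = 0.929 mg/dL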